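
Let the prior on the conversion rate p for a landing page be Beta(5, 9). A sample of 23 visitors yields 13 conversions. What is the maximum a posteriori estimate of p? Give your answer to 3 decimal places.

Prior: Beta(5, 9).
Data: 13 successes in 23 trials. The binomial likelihood contributes p^13(1−p)^10, so the posterior is Beta(5+13, 9+10) = Beta(18, 19).
For Beta(a, b) with a, b > 1 the mode is (a−1)/(a+b−2) = 17/35 ≈ 0.486.

p̂_MAP = 0.486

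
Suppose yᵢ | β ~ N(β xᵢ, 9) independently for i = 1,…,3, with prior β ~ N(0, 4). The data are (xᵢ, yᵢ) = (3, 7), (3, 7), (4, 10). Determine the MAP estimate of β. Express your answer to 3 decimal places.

log p(β | y) = −Σ(yᵢ − βxᵢ)²/(2·9) − β²/(2·4) + const.
Setting the derivative to zero: Σxᵢ(yᵢ − βxᵢ)/9 − β/4 = 0, so β = Σxᵢyᵢ / (Σxᵢ² + σ²/τ²).
Σxᵢyᵢ = 3·7 + 3·7 + 4·10 = 82; Σxᵢ² = 34; σ²/τ² = 2.25.
β̂_MAP = 82 / (34 + 2.25) = 82/36.25 ≈ 2.262.

β̂_MAP = 2.262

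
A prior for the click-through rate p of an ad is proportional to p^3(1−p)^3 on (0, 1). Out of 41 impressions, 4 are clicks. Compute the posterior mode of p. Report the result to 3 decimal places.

p̂_MAP = 0.149

The prior density ∝ p^3(1−p)^3 is the kernel of Beta(4, 4).
Data: 4 successes in 41 trials. The binomial likelihood contributes p^4(1−p)^37, so the posterior is Beta(4+4, 4+37) = Beta(8, 41).
For Beta(a, b) with a, b > 1 the mode is (a−1)/(a+b−2) = 7/47 ≈ 0.149.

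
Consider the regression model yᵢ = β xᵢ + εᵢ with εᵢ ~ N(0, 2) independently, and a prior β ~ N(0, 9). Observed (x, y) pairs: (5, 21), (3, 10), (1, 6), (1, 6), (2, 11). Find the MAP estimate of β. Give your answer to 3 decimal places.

log p(β | y) = −Σ(yᵢ − βxᵢ)²/(2·2) − β²/(2·9) + const.
Setting the derivative to zero: Σxᵢ(yᵢ − βxᵢ)/2 − β/9 = 0, so β = Σxᵢyᵢ / (Σxᵢ² + σ²/τ²).
Σxᵢyᵢ = 5·21 + 3·10 + 1·6 + 1·6 + 2·11 = 169; Σxᵢ² = 40; σ²/τ² = 2/9.
β̂_MAP = 169 / (40 + 2/9) = 169/(362/9) = 1521/362 ≈ 4.202.

β̂_MAP = 4.202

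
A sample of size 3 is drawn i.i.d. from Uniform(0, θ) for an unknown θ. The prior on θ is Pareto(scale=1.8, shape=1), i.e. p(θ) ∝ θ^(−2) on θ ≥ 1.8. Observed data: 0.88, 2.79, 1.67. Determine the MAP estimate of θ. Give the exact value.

θ̂_MAP = 2.79

The Uniform(0, θ) likelihood is θ^(−n) for θ ≥ max(xᵢ), zero otherwise. Here max(xᵢ) = 2.79.
Posterior ∝ θ^(−2) · θ^(−3) = θ^(−5) on θ ≥ max(1.8, 2.79) = 2.79.
This density is strictly decreasing in θ, so the posterior mode lies at the lower boundary of the support.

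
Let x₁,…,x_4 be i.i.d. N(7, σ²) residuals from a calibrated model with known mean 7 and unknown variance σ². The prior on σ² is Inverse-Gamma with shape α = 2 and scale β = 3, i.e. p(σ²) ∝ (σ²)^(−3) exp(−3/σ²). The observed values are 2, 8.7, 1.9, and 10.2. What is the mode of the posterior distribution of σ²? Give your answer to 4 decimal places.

Sum of squared deviations about the known mean: SS = (2−7)² + (8.7−7)² + (1.9−7)² + (10.2−7)² = 64.14.
The Normal likelihood contributes (σ²)^(−n/2) exp(−SS/(2σ²)), so the posterior is Inverse-Gamma(α + n/2, β + SS/2) = Inverse-Gamma(4, 35.07).
The mode of Inverse-Gamma(a, b) is b/(a+1) = 35.07/5 ≈ 7.0140.

σ̂²_MAP = 7.0140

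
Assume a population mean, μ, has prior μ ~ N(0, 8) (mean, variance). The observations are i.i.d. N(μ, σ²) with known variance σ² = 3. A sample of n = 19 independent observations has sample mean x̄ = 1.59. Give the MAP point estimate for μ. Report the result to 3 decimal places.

μ̂_MAP = 1.559

n = 19, x̄ = 1.59.
For a Normal prior and Normal likelihood with known variance, the posterior is Normal; its mode equals its mean, the precision-weighted average.
Prior precision 1/σ₀² = 1/8 = 0.125; data precision n/σ² = 19/3.
μ̂ = (0.125·0 + (19/3)·1.59) / (0.125 + 19/3) = 10.07/(155/24) = 6042/3875 ≈ 1.559.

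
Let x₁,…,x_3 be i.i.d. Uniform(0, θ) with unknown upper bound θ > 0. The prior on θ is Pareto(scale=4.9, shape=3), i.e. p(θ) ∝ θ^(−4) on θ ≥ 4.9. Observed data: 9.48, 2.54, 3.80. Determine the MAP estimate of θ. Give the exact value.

The Uniform(0, θ) likelihood is θ^(−n) for θ ≥ max(xᵢ), zero otherwise. Here max(xᵢ) = 9.48.
Posterior ∝ θ^(−4) · θ^(−3) = θ^(−7) on θ ≥ max(4.9, 9.48) = 9.48.
This density is strictly decreasing in θ, so the posterior mode lies at the lower boundary of the support.

θ̂_MAP = 9.48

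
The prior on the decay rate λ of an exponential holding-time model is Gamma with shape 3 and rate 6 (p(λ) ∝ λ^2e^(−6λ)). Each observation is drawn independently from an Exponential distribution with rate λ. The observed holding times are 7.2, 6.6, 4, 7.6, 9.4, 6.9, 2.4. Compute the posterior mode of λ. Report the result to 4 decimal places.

The Exponential(rate=λ) likelihood is ∝ λ^n e^(−λΣtᵢ). Here n = 7 and Σtᵢ = 7.2 + 6.6 + 4 + 7.6 + 9.4 + 6.9 + 2.4 = 44.1.
Posterior ∝ λ^2e^(−6λ) · λ^7e^(−44.1λ) = λ^9e^(−50.1λ), i.e. Gamma(10, 50.1).
Mode = (a−1)/b = 9/50.1 ≈ 0.1796.

λ̂_MAP = 0.1796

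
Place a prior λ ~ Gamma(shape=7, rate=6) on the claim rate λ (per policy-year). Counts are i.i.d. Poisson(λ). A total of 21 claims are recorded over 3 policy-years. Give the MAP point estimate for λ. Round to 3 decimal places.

Σxᵢ = 21, n = 3.
Posterior ∝ λ^6e^(−6λ) · λ^21e^(−3λ) = λ^27e^(−9λ), i.e. Gamma(shape=28, rate=9).
The mode of a Gamma(a, b) with a ≥ 1 (shape–rate) is (a−1)/b = 27/9 ≈ 3.000.

λ̂_MAP = 3.000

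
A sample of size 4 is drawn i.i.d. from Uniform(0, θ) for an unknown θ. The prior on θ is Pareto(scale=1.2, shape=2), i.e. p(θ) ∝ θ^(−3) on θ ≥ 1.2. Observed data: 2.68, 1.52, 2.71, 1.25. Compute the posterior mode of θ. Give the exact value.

θ̂_MAP = 2.71

The Uniform(0, θ) likelihood is θ^(−n) for θ ≥ max(xᵢ), zero otherwise. Here max(xᵢ) = 2.71.
Posterior ∝ θ^(−3) · θ^(−4) = θ^(−7) on θ ≥ max(1.2, 2.71) = 2.71.
This density is strictly decreasing in θ, so the posterior mode lies at the lower boundary of the support.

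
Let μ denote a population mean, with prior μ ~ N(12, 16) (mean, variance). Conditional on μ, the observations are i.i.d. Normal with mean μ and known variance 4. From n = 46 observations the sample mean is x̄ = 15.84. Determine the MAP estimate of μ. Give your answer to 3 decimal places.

μ̂_MAP = 15.819

n = 46, x̄ = 15.84.
For a Normal prior and Normal likelihood with known variance, the posterior is Normal; its mode equals its mean, the precision-weighted average.
Prior precision 1/σ₀² = 1/16 = 0.0625; data precision n/σ² = 46/4 = 11.5.
μ̂ = (0.0625·12 + 11.5·15.84) / (0.0625 + 11.5) = 182.91/11.5625 = 73164/4625 ≈ 15.819.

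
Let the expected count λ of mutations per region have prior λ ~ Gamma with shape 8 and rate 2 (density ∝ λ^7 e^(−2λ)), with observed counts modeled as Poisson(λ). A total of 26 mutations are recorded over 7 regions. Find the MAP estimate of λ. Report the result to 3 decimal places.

λ̂_MAP = 3.667

Σxᵢ = 26, n = 7.
Posterior ∝ λ^7e^(−2λ) · λ^26e^(−7λ) = λ^33e^(−9λ), i.e. Gamma(shape=34, rate=9).
The mode of a Gamma(a, b) with a ≥ 1 (shape–rate) is (a−1)/b = 33/9 ≈ 3.667.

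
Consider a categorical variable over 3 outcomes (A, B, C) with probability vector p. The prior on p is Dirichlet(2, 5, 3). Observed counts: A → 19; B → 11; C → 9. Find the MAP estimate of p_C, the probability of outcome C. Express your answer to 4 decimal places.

MAP estimate of p_C = 0.2391

The posterior is Dirichlet(αᵢ + nᵢ) = Dirichlet(21, 16, 12).
For a Dirichlet(a₁,…,a_K) with all aᵢ > 1, the mode has j-th component (aⱼ − 1)/(Σaᵢ − K).
Here Σaᵢ = 49 and K = 3, so p_C = (12 − 1)/(49 − 3) = 11/46 ≈ 0.2391.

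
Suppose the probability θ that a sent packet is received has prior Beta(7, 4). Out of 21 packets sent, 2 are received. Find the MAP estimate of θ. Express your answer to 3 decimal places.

Prior: Beta(7, 4).
Data: 2 successes in 21 trials. The binomial likelihood contributes θ^2(1−θ)^19, so the posterior is Beta(7+2, 4+19) = Beta(9, 23).
For Beta(a, b) with a, b > 1 the mode is (a−1)/(a+b−2) = 8/30 ≈ 0.267.

θ̂_MAP = 0.267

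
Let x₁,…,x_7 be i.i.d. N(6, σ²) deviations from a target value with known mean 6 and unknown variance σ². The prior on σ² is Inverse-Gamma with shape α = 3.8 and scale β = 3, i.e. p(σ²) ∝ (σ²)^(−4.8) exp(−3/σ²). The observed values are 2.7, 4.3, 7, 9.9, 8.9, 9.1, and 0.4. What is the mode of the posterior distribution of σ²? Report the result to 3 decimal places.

Sum of squared deviations about the known mean: SS = (2.7−6)² + (4.3−6)² + (7−6)² + (9.9−6)² + (8.9−6)² + (9.1−6)² + (0.4−6)² = 79.37.
The Normal likelihood contributes (σ²)^(−n/2) exp(−SS/(2σ²)), so the posterior is Inverse-Gamma(α + n/2, β + SS/2) = Inverse-Gamma(7.3, 42.685).
The mode of Inverse-Gamma(a, b) is b/(a+1) = 42.685/8.3 ≈ 5.143.

σ̂²_MAP = 5.143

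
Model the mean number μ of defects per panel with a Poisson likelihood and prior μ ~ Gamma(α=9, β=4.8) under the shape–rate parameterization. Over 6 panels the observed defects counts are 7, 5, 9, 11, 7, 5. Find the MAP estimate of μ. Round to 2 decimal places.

μ̂_MAP = 4.81

Σxᵢ = 7+5+9+11+7+5 = 44, with n = 6.
Posterior ∝ μ^8e^(−4.8μ) · μ^44e^(−6μ) = μ^52e^(−10.8μ), i.e. Gamma(shape=53, rate=10.8).
The mode of a Gamma(a, b) with a ≥ 1 (shape–rate) is (a−1)/b = 52/10.8 ≈ 4.81.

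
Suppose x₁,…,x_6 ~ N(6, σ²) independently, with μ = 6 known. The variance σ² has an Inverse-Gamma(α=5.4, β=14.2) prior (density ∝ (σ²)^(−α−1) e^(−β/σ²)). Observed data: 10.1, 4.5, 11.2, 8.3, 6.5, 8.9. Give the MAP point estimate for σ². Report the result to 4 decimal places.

σ̂²_MAP = 4.7048

Sum of squared deviations about the known mean: SS = (10.1−6)² + (4.5−6)² + (11.2−6)² + (8.3−6)² + (6.5−6)² + (8.9−6)² = 60.05.
The Normal likelihood contributes (σ²)^(−n/2) exp(−SS/(2σ²)), so the posterior is Inverse-Gamma(α + n/2, β + SS/2) = Inverse-Gamma(8.4, 44.225).
The mode of Inverse-Gamma(a, b) is b/(a+1) = 44.225/9.4 ≈ 4.7048.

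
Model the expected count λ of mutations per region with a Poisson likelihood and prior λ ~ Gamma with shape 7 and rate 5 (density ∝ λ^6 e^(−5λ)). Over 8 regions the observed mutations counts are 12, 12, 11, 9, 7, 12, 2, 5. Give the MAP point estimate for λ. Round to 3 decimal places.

Σxᵢ = 12+12+11+9+7+12+2+5 = 70, with n = 8.
Posterior ∝ λ^6e^(−5λ) · λ^70e^(−8λ) = λ^76e^(−13λ), i.e. Gamma(shape=77, rate=13).
The mode of a Gamma(a, b) with a ≥ 1 (shape–rate) is (a−1)/b = 76/13 ≈ 5.846.

λ̂_MAP = 5.846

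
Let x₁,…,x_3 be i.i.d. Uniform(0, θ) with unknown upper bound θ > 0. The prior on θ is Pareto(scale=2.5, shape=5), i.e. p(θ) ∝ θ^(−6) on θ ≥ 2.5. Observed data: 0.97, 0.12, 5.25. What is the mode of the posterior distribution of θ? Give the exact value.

θ̂_MAP = 5.25

The Uniform(0, θ) likelihood is θ^(−n) for θ ≥ max(xᵢ), zero otherwise. Here max(xᵢ) = 5.25.
Posterior ∝ θ^(−6) · θ^(−3) = θ^(−9) on θ ≥ max(2.5, 5.25) = 5.25.
This density is strictly decreasing in θ, so the posterior mode lies at the lower boundary of the support.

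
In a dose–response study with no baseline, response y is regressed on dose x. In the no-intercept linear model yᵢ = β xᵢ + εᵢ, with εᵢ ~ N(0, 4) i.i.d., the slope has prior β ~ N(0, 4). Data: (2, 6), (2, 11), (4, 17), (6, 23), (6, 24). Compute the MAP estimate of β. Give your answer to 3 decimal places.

β̂_MAP = 3.959

log p(β | y) = −Σ(yᵢ − βxᵢ)²/(2·4) − β²/(2·4) + const.
Setting the derivative to zero: Σxᵢ(yᵢ − βxᵢ)/4 − β/4 = 0, so β = Σxᵢyᵢ / (Σxᵢ² + σ²/τ²).
Σxᵢyᵢ = 2·6 + 2·11 + 4·17 + 6·23 + 6·24 = 384; Σxᵢ² = 96; σ²/τ² = 1.
β̂_MAP = 384 / (96 + 1) = 384/97 ≈ 3.959.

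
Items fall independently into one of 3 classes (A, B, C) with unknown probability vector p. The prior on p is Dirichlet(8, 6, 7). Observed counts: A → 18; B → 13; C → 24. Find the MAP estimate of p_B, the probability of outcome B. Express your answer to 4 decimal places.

The posterior is Dirichlet(αᵢ + nᵢ) = Dirichlet(26, 19, 31).
For a Dirichlet(a₁,…,a_K) with all aᵢ > 1, the mode has j-th component (aⱼ − 1)/(Σaᵢ − K).
Here Σaᵢ = 76 and K = 3, so p_B = (19 − 1)/(76 − 3) = 18/73 ≈ 0.2466.

MAP estimate of p_B = 0.2466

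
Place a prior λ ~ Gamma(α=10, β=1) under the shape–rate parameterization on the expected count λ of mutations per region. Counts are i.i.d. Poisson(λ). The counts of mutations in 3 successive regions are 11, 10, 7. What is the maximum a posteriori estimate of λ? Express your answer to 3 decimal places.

λ̂_MAP = 9.250

Σxᵢ = 11+10+7 = 28, with n = 3.
Posterior ∝ λ^9e^(−1λ) · λ^28e^(−3λ) = λ^37e^(−4λ), i.e. Gamma(shape=38, rate=4).
The mode of a Gamma(a, b) with a ≥ 1 (shape–rate) is (a−1)/b = 37/4 ≈ 9.250.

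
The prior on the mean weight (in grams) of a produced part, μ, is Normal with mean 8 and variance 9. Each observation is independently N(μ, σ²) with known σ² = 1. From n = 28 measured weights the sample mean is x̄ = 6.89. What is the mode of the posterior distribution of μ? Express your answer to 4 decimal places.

n = 28, x̄ = 6.89.
For a Normal prior and Normal likelihood with known variance, the posterior is Normal; its mode equals its mean, the precision-weighted average.
Prior precision 1/σ₀² = 1/9; data precision n/σ² = 28/1 = 28.
μ̂ = ((1/9)·8 + 28·6.89) / (1/9 + 28) = (43607/225)/(253/9) = 43607/6325 ≈ 6.8944.

μ̂_MAP = 6.8944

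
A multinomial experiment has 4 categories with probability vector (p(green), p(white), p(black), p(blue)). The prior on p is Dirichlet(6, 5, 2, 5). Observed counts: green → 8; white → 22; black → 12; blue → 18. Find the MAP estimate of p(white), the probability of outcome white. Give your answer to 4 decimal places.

MAP estimate of p(white) = 0.3514

The posterior is Dirichlet(αᵢ + nᵢ) = Dirichlet(14, 27, 14, 23).
For a Dirichlet(a₁,…,a_K) with all aᵢ > 1, the mode has j-th component (aⱼ − 1)/(Σaᵢ − K).
Here Σaᵢ = 78 and K = 4, so p(white) = (27 − 1)/(78 − 4) = 26/74 ≈ 0.3514.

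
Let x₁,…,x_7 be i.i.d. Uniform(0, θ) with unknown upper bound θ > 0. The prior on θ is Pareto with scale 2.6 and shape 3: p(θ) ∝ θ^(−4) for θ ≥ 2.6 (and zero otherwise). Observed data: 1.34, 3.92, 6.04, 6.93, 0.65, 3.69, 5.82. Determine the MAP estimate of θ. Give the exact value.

θ̂_MAP = 6.93

The Uniform(0, θ) likelihood is θ^(−n) for θ ≥ max(xᵢ), zero otherwise. Here max(xᵢ) = 6.93.
Posterior ∝ θ^(−4) · θ^(−7) = θ^(−11) on θ ≥ max(2.6, 6.93) = 6.93.
This density is strictly decreasing in θ, so the posterior mode lies at the lower boundary of the support.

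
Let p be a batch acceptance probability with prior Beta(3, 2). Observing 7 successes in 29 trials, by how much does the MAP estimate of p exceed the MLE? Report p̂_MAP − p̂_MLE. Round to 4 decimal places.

MAP − MLE = 0.0399

Posterior is Beta(10, 24); MAP = (10−1)/(34−2) = 9/32 ≈ 0.28125.
MLE ignores the prior: p̂_MLE = k/n = 7/29 ≈ 0.24138.
Difference = 9/32 − 7/29 = 37/928 ≈ 0.0399.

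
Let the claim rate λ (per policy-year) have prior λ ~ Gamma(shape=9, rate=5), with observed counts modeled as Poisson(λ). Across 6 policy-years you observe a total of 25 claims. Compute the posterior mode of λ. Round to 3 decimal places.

Σxᵢ = 25, n = 6.
Posterior ∝ λ^8e^(−5λ) · λ^25e^(−6λ) = λ^33e^(−11λ), i.e. Gamma(shape=34, rate=11).
The mode of a Gamma(a, b) with a ≥ 1 (shape–rate) is (a−1)/b = 33/11 ≈ 3.000.

λ̂_MAP = 3.000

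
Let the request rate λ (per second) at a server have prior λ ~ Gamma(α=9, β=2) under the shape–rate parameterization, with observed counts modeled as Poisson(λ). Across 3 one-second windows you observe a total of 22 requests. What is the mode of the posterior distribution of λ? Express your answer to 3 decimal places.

Σxᵢ = 22, n = 3.
Posterior ∝ λ^8e^(−2λ) · λ^22e^(−3λ) = λ^30e^(−5λ), i.e. Gamma(shape=31, rate=5).
The mode of a Gamma(a, b) with a ≥ 1 (shape–rate) is (a−1)/b = 30/5 ≈ 6.000.

λ̂_MAP = 6.000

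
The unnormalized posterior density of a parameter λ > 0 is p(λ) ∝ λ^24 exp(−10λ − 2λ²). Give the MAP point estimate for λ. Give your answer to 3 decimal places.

ℓ'(λ) = 24/λ − 10 − 4λ. Setting this to zero and multiplying by λ: 4λ² + 10λ − 24 = 0.
λ = (−10 + √(10² + 4·4·24)) / (2·4) = (−10 + √484) / 8 = (−10 + 22)/8 = 3/2.
ℓ''(λ) = −24/λ² − 4 < 0, confirming a maximum.

λ̂_MAP = 1.500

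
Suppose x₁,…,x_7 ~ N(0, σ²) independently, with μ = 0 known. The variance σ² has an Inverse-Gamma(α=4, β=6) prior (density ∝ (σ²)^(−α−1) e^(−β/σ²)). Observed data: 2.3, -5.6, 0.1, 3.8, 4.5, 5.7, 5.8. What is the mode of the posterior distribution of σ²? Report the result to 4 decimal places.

Sum of squared deviations about the known mean: SS = (2.3−0)² + (-5.6−0)² + (0.1−0)² + (3.8−0)² + (4.5−0)² + (5.7−0)² + (5.8−0)² = 137.48.
The Normal likelihood contributes (σ²)^(−n/2) exp(−SS/(2σ²)), so the posterior is Inverse-Gamma(α + n/2, β + SS/2) = Inverse-Gamma(7.5, 74.74).
The mode of Inverse-Gamma(a, b) is b/(a+1) = 74.74/8.5 ≈ 8.7929.

σ̂²_MAP = 8.7929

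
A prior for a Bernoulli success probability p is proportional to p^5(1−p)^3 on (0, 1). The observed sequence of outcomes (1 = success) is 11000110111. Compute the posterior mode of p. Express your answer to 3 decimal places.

p̂_MAP = 0.632

The prior density ∝ p^5(1−p)^3 is the kernel of Beta(6, 4).
Data: 7 successes in 11 trials (from the sequence). The binomial likelihood contributes p^7(1−p)^4, so the posterior is Beta(6+7, 4+4) = Beta(13, 8).
For Beta(a, b) with a, b > 1 the mode is (a−1)/(a+b−2) = 12/19 ≈ 0.632.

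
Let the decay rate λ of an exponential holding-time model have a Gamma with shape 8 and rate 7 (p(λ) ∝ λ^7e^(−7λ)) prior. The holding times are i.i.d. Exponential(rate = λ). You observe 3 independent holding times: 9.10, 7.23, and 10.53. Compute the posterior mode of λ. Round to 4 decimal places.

The Exponential(rate=λ) likelihood is ∝ λ^n e^(−λΣtᵢ). Here n = 3 and Σtᵢ = 9.10 + 7.23 + 10.53 = 26.86.
Posterior ∝ λ^7e^(−7λ) · λ^3e^(−26.86λ) = λ^10e^(−33.86λ), i.e. Gamma(11, 33.86).
Mode = (a−1)/b = 10/33.86 ≈ 0.2953.

λ̂_MAP = 0.2953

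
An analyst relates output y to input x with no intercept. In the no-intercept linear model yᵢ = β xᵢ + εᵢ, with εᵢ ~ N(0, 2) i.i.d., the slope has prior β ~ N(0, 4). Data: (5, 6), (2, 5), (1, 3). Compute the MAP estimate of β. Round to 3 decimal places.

log p(β | y) = −Σ(yᵢ − βxᵢ)²/(2·2) − β²/(2·4) + const.
Setting the derivative to zero: Σxᵢ(yᵢ − βxᵢ)/2 − β/4 = 0, so β = Σxᵢyᵢ / (Σxᵢ² + σ²/τ²).
Σxᵢyᵢ = 5·6 + 2·5 + 1·3 = 43; Σxᵢ² = 30; σ²/τ² = 0.5.
β̂_MAP = 43 / (30 + 0.5) = 43/30.5 ≈ 1.410.

β̂_MAP = 1.410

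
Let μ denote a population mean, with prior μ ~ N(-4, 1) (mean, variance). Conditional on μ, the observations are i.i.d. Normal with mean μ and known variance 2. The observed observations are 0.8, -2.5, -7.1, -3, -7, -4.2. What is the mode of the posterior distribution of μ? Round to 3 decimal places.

μ̂_MAP = -3.875

n = 6; x̄ = (0.8 + (-2.5) + (-7.1) + (-3) + (-7) + (-4.2))/6 = -23/6 = -23/6 ≈ -3.8333.
For a Normal prior and Normal likelihood with known variance, the posterior is Normal; its mode equals its mean, the precision-weighted average.
Prior precision 1/σ₀² = 1/1 = 1; data precision n/σ² = 6/2 = 3.
μ̂ = (1·(-4) + 3·(-23/6)) / (1 + 3) = (-15.5)/4 = -3.875.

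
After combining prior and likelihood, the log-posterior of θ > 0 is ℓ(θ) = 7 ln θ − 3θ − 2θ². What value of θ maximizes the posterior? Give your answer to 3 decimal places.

ℓ'(θ) = 7/θ − 3 − 4θ. Setting this to zero and multiplying by θ: 4θ² + 3θ − 7 = 0.
θ = (−3 + √(3² + 4·4·7)) / (2·4) = (−3 + √121) / 8 = (−3 + 11)/8 = 1.
ℓ''(θ) = −7/θ² − 4 < 0, confirming a maximum.

θ̂_MAP = 1.000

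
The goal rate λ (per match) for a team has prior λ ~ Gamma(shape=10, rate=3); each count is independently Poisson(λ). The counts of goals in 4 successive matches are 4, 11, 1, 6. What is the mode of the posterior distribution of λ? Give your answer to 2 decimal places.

Σxᵢ = 4+11+1+6 = 22, with n = 4.
Posterior ∝ λ^9e^(−3λ) · λ^22e^(−4λ) = λ^31e^(−7λ), i.e. Gamma(shape=32, rate=7).
The mode of a Gamma(a, b) with a ≥ 1 (shape–rate) is (a−1)/b = 31/7 ≈ 4.43.

λ̂_MAP = 4.43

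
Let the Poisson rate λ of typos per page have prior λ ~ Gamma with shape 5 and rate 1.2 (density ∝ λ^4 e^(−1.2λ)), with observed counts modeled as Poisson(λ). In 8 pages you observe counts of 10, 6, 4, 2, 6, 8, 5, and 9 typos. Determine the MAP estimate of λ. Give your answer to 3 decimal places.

λ̂_MAP = 5.870

Σxᵢ = 10+6+4+2+6+8+5+9 = 50, with n = 8.
Posterior ∝ λ^4e^(−1.2λ) · λ^50e^(−8λ) = λ^54e^(−9.2λ), i.e. Gamma(shape=55, rate=9.2).
The mode of a Gamma(a, b) with a ≥ 1 (shape–rate) is (a−1)/b = 54/9.2 ≈ 5.870.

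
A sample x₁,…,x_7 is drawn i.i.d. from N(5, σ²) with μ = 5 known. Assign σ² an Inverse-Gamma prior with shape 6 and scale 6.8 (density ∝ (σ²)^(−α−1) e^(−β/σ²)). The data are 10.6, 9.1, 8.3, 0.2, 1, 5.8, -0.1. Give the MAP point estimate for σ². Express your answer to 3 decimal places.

σ̂²_MAP = 6.588

Sum of squared deviations about the known mean: SS = (10.6−5)² + (9.1−5)² + (8.3−5)² + (0.2−5)² + (1−5)² + (5.8−5)² + (-0.1−5)² = 124.75.
The Normal likelihood contributes (σ²)^(−n/2) exp(−SS/(2σ²)), so the posterior is Inverse-Gamma(α + n/2, β + SS/2) = Inverse-Gamma(9.5, 69.175).
The mode of Inverse-Gamma(a, b) is b/(a+1) = 69.175/10.5 ≈ 6.588.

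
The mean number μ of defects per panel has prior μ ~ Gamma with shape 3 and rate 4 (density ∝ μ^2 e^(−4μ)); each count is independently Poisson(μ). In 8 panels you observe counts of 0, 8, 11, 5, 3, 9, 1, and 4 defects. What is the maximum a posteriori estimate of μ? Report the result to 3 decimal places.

Σxᵢ = 0+8+11+5+3+9+1+4 = 41, with n = 8.
Posterior ∝ μ^2e^(−4μ) · μ^41e^(−8μ) = μ^43e^(−12μ), i.e. Gamma(shape=44, rate=12).
The mode of a Gamma(a, b) with a ≥ 1 (shape–rate) is (a−1)/b = 43/12 ≈ 3.583.

μ̂_MAP = 3.583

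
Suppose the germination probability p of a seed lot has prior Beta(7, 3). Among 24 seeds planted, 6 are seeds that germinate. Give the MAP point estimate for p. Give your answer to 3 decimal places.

Prior: Beta(7, 3).
Data: 6 successes in 24 trials. The binomial likelihood contributes p^6(1−p)^18, so the posterior is Beta(7+6, 3+18) = Beta(13, 21).
For Beta(a, b) with a, b > 1 the mode is (a−1)/(a+b−2) = 12/32 ≈ 0.375.

p̂_MAP = 0.375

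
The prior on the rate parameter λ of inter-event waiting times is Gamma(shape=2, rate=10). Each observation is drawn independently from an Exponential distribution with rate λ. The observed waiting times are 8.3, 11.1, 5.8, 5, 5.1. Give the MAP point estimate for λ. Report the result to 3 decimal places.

λ̂_MAP = 0.132

The Exponential(rate=λ) likelihood is ∝ λ^n e^(−λΣtᵢ). Here n = 5 and Σtᵢ = 8.3 + 11.1 + 5.8 + 5 + 5.1 = 35.3.
Posterior ∝ λe^(−10λ) · λ^5e^(−35.3λ) = λ^6e^(−45.3λ), i.e. Gamma(7, 45.3).
Mode = (a−1)/b = 6/45.3 ≈ 0.132.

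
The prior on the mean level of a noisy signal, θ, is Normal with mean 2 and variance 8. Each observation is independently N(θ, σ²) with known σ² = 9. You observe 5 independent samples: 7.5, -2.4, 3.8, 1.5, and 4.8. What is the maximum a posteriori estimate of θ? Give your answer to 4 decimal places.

θ̂_MAP = 2.8490

n = 5; x̄ = (7.5 + (-2.4) + 3.8 + 1.5 + 4.8)/5 = 15.2/5 = 3.04.
For a Normal prior and Normal likelihood with known variance, the posterior is Normal; its mode equals its mean, the precision-weighted average.
Prior precision 1/σ₀² = 1/8 = 0.125; data precision n/σ² = 5/9.
θ̂ = (0.125·2 + (5/9)·3.04) / (0.125 + 5/9) = (349/180)/(49/72) = 698/245 ≈ 2.8490.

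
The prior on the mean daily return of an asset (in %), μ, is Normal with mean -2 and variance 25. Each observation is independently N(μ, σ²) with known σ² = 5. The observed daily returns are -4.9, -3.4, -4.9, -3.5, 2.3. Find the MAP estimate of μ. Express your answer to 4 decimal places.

n = 5; x̄ = ((-4.9) + (-3.4) + (-4.9) + (-3.5) + 2.3)/5 = -14.4/5 = -2.88.
For a Normal prior and Normal likelihood with known variance, the posterior is Normal; its mode equals its mean, the precision-weighted average.
Prior precision 1/σ₀² = 1/25 = 0.04; data precision n/σ² = 5/5 = 1.
μ̂ = (0.04·(-2) + 1·(-2.88)) / (0.04 + 1) = (-2.96)/1.04 = -37/13 ≈ -2.8462.

μ̂_MAP = -2.8462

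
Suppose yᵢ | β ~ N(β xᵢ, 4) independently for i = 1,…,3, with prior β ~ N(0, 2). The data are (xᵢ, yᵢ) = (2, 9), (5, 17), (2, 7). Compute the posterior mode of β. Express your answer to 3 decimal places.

log p(β | y) = −Σ(yᵢ − βxᵢ)²/(2·4) − β²/(2·2) + const.
Setting the derivative to zero: Σxᵢ(yᵢ − βxᵢ)/4 − β/2 = 0, so β = Σxᵢyᵢ / (Σxᵢ² + σ²/τ²).
Σxᵢyᵢ = 2·9 + 5·17 + 2·7 = 117; Σxᵢ² = 33; σ²/τ² = 2.
β̂_MAP = 117 / (33 + 2) = 117/35 ≈ 3.343.

β̂_MAP = 3.343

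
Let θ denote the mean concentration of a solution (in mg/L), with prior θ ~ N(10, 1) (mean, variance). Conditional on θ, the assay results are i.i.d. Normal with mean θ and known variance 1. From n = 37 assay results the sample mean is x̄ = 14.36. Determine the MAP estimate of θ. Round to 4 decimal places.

n = 37, x̄ = 14.36.
For a Normal prior and Normal likelihood with known variance, the posterior is Normal; its mode equals its mean, the precision-weighted average.
Prior precision 1/σ₀² = 1/1 = 1; data precision n/σ² = 37/1 = 37.
θ̂ = (1·10 + 37·14.36) / (1 + 37) = 541.32/38 = 13533/950 ≈ 14.2453.

θ̂_MAP = 14.2453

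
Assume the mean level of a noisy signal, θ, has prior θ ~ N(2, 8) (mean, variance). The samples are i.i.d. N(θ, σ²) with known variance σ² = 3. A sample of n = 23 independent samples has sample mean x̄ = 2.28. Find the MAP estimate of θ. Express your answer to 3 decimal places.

n = 23, x̄ = 2.28.
For a Normal prior and Normal likelihood with known variance, the posterior is Normal; its mode equals its mean, the precision-weighted average.
Prior precision 1/σ₀² = 1/8 = 0.125; data precision n/σ² = 23/3.
θ̂ = (0.125·2 + (23/3)·2.28) / (0.125 + 23/3) = 17.73/(187/24) = 10638/4675 ≈ 2.276.

θ̂_MAP = 2.276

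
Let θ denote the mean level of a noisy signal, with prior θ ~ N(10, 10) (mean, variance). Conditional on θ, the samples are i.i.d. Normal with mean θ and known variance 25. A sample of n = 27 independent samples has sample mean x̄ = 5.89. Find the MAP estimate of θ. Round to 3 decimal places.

θ̂_MAP = 6.238

n = 27, x̄ = 5.89.
For a Normal prior and Normal likelihood with known variance, the posterior is Normal; its mode equals its mean, the precision-weighted average.
Prior precision 1/σ₀² = 1/10 = 0.1; data precision n/σ² = 27/25 = 1.08.
θ̂ = (0.1·10 + 1.08·5.89) / (0.1 + 1.08) = 7.3612/1.18 = 18403/2950 ≈ 6.238.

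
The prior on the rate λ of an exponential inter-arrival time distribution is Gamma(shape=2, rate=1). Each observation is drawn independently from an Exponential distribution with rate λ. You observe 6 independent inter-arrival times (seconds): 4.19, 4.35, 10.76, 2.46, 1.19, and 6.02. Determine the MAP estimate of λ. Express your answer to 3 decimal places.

λ̂_MAP = 0.234

The Exponential(rate=λ) likelihood is ∝ λ^n e^(−λΣtᵢ). Here n = 6 and Σtᵢ = 4.19 + 4.35 + 10.76 + 2.46 + 1.19 + 6.02 = 28.97.
Posterior ∝ λe^(−1λ) · λ^6e^(−28.97λ) = λ^7e^(−29.97λ), i.e. Gamma(8, 29.97).
Mode = (a−1)/b = 7/29.97 ≈ 0.234.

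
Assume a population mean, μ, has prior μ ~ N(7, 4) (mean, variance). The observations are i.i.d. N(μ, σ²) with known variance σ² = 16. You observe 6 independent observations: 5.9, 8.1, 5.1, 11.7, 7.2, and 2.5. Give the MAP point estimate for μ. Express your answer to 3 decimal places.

μ̂_MAP = 6.850

n = 6; x̄ = (5.9 + 8.1 + 5.1 + 11.7 + 7.2 + 2.5)/6 = 40.5/6 = 6.75.
For a Normal prior and Normal likelihood with known variance, the posterior is Normal; its mode equals its mean, the precision-weighted average.
Prior precision 1/σ₀² = 1/4 = 0.25; data precision n/σ² = 6/16 = 0.375.
μ̂ = (0.25·7 + 0.375·6.75) / (0.25 + 0.375) = 4.28125/0.625 = 6.850.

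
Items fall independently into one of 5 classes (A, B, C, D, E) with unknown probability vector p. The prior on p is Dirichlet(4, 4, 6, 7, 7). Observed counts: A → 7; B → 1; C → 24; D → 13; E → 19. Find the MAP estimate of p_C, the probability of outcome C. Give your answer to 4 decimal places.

The posterior is Dirichlet(αᵢ + nᵢ) = Dirichlet(11, 5, 30, 20, 26).
For a Dirichlet(a₁,…,a_K) with all aᵢ > 1, the mode has j-th component (aⱼ − 1)/(Σaᵢ − K).
Here Σaᵢ = 92 and K = 5, so p_C = (30 − 1)/(92 − 5) = 29/87 ≈ 0.3333.

MAP estimate of p_C = 0.3333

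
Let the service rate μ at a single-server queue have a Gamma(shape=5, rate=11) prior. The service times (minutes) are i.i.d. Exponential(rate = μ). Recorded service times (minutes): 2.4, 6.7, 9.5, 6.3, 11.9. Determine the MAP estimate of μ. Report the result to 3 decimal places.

The Exponential(rate=μ) likelihood is ∝ μ^n e^(−μΣtᵢ). Here n = 5 and Σtᵢ = 2.4 + 6.7 + 9.5 + 6.3 + 11.9 = 36.8.
Posterior ∝ μ^4e^(−11μ) · μ^5e^(−36.8μ) = μ^9e^(−47.8μ), i.e. Gamma(10, 47.8).
Mode = (a−1)/b = 9/47.8 ≈ 0.188.

μ̂_MAP = 0.188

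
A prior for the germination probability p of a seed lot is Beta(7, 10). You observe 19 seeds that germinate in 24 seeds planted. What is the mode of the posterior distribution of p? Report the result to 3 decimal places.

Prior: Beta(7, 10).
Data: 19 successes in 24 trials. The binomial likelihood contributes p^19(1−p)^5, so the posterior is Beta(7+19, 10+5) = Beta(26, 15).
For Beta(a, b) with a, b > 1 the mode is (a−1)/(a+b−2) = 25/39 ≈ 0.641.

p̂_MAP = 0.641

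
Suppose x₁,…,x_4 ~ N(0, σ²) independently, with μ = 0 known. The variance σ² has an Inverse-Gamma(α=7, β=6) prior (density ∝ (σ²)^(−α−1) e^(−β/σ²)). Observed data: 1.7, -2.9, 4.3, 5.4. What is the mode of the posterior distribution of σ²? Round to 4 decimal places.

σ̂²_MAP = 3.5475

Sum of squared deviations about the known mean: SS = (1.7−0)² + (-2.9−0)² + (4.3−0)² + (5.4−0)² = 58.95.
The Normal likelihood contributes (σ²)^(−n/2) exp(−SS/(2σ²)), so the posterior is Inverse-Gamma(α + n/2, β + SS/2) = Inverse-Gamma(9, 35.475).
The mode of Inverse-Gamma(a, b) is b/(a+1) = 35.475/10 ≈ 3.5475.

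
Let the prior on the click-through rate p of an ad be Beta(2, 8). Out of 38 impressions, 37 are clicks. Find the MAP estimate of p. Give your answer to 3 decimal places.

p̂_MAP = 0.826

Prior: Beta(2, 8).
Data: 37 successes in 38 trials. The binomial likelihood contributes p^37(1−p)^1, so the posterior is Beta(2+37, 8+1) = Beta(39, 9).
For Beta(a, b) with a, b > 1 the mode is (a−1)/(a+b−2) = 38/46 ≈ 0.826.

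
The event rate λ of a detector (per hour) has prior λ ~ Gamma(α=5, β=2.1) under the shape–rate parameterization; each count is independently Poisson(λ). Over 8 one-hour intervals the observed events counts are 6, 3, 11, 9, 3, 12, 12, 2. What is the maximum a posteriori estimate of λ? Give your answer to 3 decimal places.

Σxᵢ = 6+3+11+9+3+12+12+2 = 58, with n = 8.
Posterior ∝ λ^4e^(−2.1λ) · λ^58e^(−8λ) = λ^62e^(−10.1λ), i.e. Gamma(shape=63, rate=10.1).
The mode of a Gamma(a, b) with a ≥ 1 (shape–rate) is (a−1)/b = 62/10.1 ≈ 6.139.

λ̂_MAP = 6.139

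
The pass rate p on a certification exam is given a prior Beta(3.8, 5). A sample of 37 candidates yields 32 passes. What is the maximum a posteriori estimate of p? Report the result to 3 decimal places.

Prior: Beta(3.8, 5).
Data: 32 successes in 37 trials. The binomial likelihood contributes p^32(1−p)^5, so the posterior is Beta(3.8+32, 5+5) = Beta(35.8, 10).
For Beta(a, b) with a, b > 1 the mode is (a−1)/(a+b−2) = 34.8/43.8 ≈ 0.795.

p̂_MAP = 0.795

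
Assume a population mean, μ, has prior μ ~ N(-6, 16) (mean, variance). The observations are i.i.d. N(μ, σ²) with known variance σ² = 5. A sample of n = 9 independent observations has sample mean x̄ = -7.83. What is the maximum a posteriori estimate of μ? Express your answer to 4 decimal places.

μ̂_MAP = -7.7686

n = 9, x̄ = -7.83.
For a Normal prior and Normal likelihood with known variance, the posterior is Normal; its mode equals its mean, the precision-weighted average.
Prior precision 1/σ₀² = 1/16 = 0.0625; data precision n/σ² = 9/5 = 1.8.
μ̂ = (0.0625·(-6) + 1.8·(-7.83)) / (0.0625 + 1.8) = (-14.469)/1.8625 = -28938/3725 ≈ -7.7686.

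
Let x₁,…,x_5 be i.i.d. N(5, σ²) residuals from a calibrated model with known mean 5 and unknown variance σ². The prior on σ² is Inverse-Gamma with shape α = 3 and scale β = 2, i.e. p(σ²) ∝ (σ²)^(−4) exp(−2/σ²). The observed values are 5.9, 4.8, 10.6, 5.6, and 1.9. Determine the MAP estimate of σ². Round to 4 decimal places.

σ̂²_MAP = 3.5523

Sum of squared deviations about the known mean: SS = (5.9−5)² + (4.8−5)² + (10.6−5)² + (5.6−5)² + (1.9−5)² = 42.18.
The Normal likelihood contributes (σ²)^(−n/2) exp(−SS/(2σ²)), so the posterior is Inverse-Gamma(α + n/2, β + SS/2) = Inverse-Gamma(5.5, 23.09).
The mode of Inverse-Gamma(a, b) is b/(a+1) = 23.09/6.5 ≈ 3.5523.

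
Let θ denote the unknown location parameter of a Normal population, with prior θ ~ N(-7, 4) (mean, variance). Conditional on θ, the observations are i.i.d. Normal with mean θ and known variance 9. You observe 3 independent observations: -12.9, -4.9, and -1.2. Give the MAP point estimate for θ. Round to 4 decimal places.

n = 3; x̄ = ((-12.9) + (-4.9) + (-1.2))/3 = -19/3 = -19/3 ≈ -6.3333.
For a Normal prior and Normal likelihood with known variance, the posterior is Normal; its mode equals its mean, the precision-weighted average.
Prior precision 1/σ₀² = 1/4 = 0.25; data precision n/σ² = 3/9 = 1/3.
θ̂ = (0.25·(-7) + (1/3)·(-19/3)) / (0.25 + 1/3) = (-139/36)/(7/12) = -139/21 ≈ -6.6190.

θ̂_MAP = -6.6190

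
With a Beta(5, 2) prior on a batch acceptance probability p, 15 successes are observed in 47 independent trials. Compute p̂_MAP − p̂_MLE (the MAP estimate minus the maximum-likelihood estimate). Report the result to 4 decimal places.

MAP − MLE = 0.0462

Posterior is Beta(20, 34); MAP = (20−1)/(54−2) = 19/52 ≈ 0.36538.
MLE ignores the prior: p̂_MLE = k/n = 15/47 ≈ 0.31915.
Difference = 19/52 − 15/47 = 113/2444 ≈ 0.0462.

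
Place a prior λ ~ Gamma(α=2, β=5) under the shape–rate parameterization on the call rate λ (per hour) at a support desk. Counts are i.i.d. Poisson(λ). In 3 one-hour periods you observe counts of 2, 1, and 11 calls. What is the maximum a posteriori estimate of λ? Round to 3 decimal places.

Σxᵢ = 2+1+11 = 14, with n = 3.
Posterior ∝ λe^(−5λ) · λ^14e^(−3λ) = λ^15e^(−8λ), i.e. Gamma(shape=16, rate=8).
The mode of a Gamma(a, b) with a ≥ 1 (shape–rate) is (a−1)/b = 15/8 ≈ 1.875.

λ̂_MAP = 1.875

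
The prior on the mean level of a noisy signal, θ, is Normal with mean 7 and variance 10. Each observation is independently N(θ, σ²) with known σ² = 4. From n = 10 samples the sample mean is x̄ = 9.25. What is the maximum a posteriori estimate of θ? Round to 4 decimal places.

θ̂_MAP = 9.1635

n = 10, x̄ = 9.25.
For a Normal prior and Normal likelihood with known variance, the posterior is Normal; its mode equals its mean, the precision-weighted average.
Prior precision 1/σ₀² = 1/10 = 0.1; data precision n/σ² = 10/4 = 2.5.
θ̂ = (0.1·7 + 2.5·9.25) / (0.1 + 2.5) = 23.825/2.6 = 953/104 ≈ 9.1635.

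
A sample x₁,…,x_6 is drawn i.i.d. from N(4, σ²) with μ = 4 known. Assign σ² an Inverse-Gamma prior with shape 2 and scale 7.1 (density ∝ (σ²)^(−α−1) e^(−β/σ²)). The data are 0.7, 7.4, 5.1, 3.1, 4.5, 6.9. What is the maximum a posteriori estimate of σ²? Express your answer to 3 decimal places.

Sum of squared deviations about the known mean: SS = (0.7−4)² + (7.4−4)² + (5.1−4)² + (3.1−4)² + (4.5−4)² + (6.9−4)² = 33.13.
The Normal likelihood contributes (σ²)^(−n/2) exp(−SS/(2σ²)), so the posterior is Inverse-Gamma(α + n/2, β + SS/2) = Inverse-Gamma(5, 23.665).
The mode of Inverse-Gamma(a, b) is b/(a+1) = 23.665/6 ≈ 3.944.

σ̂²_MAP = 3.944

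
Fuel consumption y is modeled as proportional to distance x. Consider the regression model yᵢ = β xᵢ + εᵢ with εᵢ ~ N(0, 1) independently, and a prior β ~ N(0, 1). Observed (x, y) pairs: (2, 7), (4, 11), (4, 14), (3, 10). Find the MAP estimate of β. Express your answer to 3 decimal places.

β̂_MAP = 3.130

log p(β | y) = −Σ(yᵢ − βxᵢ)²/(2·1) − β²/(2·1) + const.
Setting the derivative to zero: Σxᵢ(yᵢ − βxᵢ)/1 − β/1 = 0, so β = Σxᵢyᵢ / (Σxᵢ² + σ²/τ²).
Σxᵢyᵢ = 2·7 + 4·11 + 4·14 + 3·10 = 144; Σxᵢ² = 45; σ²/τ² = 1.
β̂_MAP = 144 / (45 + 1) = 144/46 ≈ 3.130.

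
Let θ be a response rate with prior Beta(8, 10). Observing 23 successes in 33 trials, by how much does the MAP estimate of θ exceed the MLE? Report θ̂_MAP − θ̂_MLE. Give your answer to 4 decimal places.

MAP − MLE = -0.0847

Posterior is Beta(31, 20); MAP = (31−1)/(51−2) = 30/49 ≈ 0.61224.
MLE ignores the prior: θ̂_MLE = k/n = 23/33 ≈ 0.69697.
Difference = 30/49 − 23/33 = -137/1617 ≈ -0.0847.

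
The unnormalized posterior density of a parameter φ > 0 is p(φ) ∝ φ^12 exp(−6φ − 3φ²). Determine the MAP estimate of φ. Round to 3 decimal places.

ℓ'(φ) = 12/φ − 6 − 6φ. Setting this to zero and multiplying by φ: 6φ² + 6φ − 12 = 0.
φ = (−6 + √(6² + 4·6·12)) / (2·6) = (−6 + √324) / 12 = (−6 + 18)/12 = 1.
ℓ''(φ) = −12/φ² − 6 < 0, confirming a maximum.

φ̂_MAP = 1.000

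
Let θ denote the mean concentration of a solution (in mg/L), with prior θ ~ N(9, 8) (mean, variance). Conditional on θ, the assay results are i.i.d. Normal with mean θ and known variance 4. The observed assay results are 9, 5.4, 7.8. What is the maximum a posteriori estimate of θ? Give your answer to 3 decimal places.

n = 3; x̄ = (9 + 5.4 + 7.8)/3 = 22.2/3 = 7.4.
For a Normal prior and Normal likelihood with known variance, the posterior is Normal; its mode equals its mean, the precision-weighted average.
Prior precision 1/σ₀² = 1/8 = 0.125; data precision n/σ² = 3/4 = 0.75.
θ̂ = (0.125·9 + 0.75·7.4) / (0.125 + 0.75) = 6.675/0.875 = 267/35 ≈ 7.629.

θ̂_MAP = 7.629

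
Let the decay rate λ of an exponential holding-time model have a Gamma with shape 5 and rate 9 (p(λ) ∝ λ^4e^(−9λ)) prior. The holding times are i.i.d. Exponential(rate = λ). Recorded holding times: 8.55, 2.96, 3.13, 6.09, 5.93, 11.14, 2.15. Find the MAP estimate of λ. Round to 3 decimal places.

The Exponential(rate=λ) likelihood is ∝ λ^n e^(−λΣtᵢ). Here n = 7 and Σtᵢ = 8.55 + 2.96 + 3.13 + 6.09 + 5.93 + 11.14 + 2.15 = 39.95.
Posterior ∝ λ^4e^(−9λ) · λ^7e^(−39.95λ) = λ^11e^(−48.95λ), i.e. Gamma(12, 48.95).
Mode = (a−1)/b = 11/48.95 ≈ 0.225.

λ̂_MAP = 0.225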